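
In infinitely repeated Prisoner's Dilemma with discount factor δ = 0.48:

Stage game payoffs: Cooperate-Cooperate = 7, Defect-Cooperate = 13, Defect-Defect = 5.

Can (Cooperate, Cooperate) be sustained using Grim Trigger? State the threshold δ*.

δ* = 0.75; since δ = 0.48 < 0.75, cooperation cannot be sustained

Work:
For Grim Trigger:
Cooperate forever: 7/(1-δ)
Defect then punished: 13 + 5·δ/(1-δ)
Need: 7/(1-δ) ≥ 13 + 5·δ/(1-δ)
Solving: δ ≥ (T-R)/(T-P) = (13-7)/(13-5) = 0.75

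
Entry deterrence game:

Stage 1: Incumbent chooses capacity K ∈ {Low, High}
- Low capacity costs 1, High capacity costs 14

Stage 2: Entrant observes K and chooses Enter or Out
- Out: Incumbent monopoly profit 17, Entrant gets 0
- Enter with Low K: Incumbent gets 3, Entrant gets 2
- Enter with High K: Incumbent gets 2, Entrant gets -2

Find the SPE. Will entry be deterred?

SPE: (High, Enter|Low, Out|High); Entry deterred. Incumbent net profit = 3

Work:
After Low K: Entrant enters (2 > 0)
After High K: Entrant stays out (-2 < 0)
Incumbent: Low → 3−1=2, High → 17−14=3
Incumbent chooses High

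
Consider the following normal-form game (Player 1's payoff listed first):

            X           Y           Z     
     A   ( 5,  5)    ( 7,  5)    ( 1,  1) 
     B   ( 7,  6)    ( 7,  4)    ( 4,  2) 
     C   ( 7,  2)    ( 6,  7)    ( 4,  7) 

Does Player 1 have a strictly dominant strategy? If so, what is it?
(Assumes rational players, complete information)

No strictly dominant strategy exists for Player 1

Work:
A strategy strictly dominates another if it gives a strictly higher payoff against every opponent action. Compare each pair of P1's strategies column-by-column:
  A vs B: [5 vs 7, 7 vs 7, 1 vs 4] → A does not strictly dominate B (column X: 5 ≤ 7)
  A vs C: [5 vs 7, 7 vs 6, 1 vs 4] → A does not strictly dominate C (column X: 5 ≤ 7)
  B vs A: [7 vs 5, 7 vs 7, 4 vs 1] → B does not strictly dominate A (column Y: 7 ≤ 7)
  B vs C: [7 vs 7, 7 vs 6, 4 vs 4] → B does not strictly dominate C (column X: 7 ≤ 7)
  C vs A: [7 vs 5, 6 vs 7, 4 vs 1] → C does not strictly dominate A (column Y: 6 ≤ 7)
  C vs B: [7 vs 7, 6 vs 7, 4 vs 4] → C does not strictly dominate B (column X: 7 ≤ 7)
No single strategy strictly dominates all others → no strictly dominant strategy.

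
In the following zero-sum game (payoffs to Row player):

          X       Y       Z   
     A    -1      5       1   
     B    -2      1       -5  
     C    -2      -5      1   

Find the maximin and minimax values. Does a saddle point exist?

Maximin = -1, Minimax = -1, Saddle: True

Work:
Row minimums: [-1, -5, -5] → maximin = -1
Column maximums: [-1, 5, 1] → minimax = -1
Saddle point exists! Game value = -1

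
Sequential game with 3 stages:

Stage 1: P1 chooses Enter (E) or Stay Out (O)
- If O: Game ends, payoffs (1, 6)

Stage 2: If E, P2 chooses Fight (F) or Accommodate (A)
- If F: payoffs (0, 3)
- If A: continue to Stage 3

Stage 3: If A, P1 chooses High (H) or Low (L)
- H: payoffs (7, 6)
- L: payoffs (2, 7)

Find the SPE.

SPE: (E, A, H); Outcome (7, 6)

Work:
Stage 3: P1 chooses H (7 vs 2)
Stage 2: P2: F->3, A->6 (anticipating H). Choose A
Stage 1: P1: O->1, E->7 (anticipating A, H). Choose E
SPE path: E -> A -> H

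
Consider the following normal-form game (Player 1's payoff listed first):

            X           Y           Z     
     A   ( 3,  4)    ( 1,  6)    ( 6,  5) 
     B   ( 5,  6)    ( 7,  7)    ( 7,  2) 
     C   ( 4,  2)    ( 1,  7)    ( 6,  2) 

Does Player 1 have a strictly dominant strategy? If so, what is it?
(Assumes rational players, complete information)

Yes, Player 1's strictly dominant strategy is B

Work:
A strategy strictly dominates another if it gives a strictly higher payoff against every opponent action. Compare each pair of P1's strategies column-by-column:
  A vs B: [3 vs 5, 1 vs 7, 6 vs 7] → A does not strictly dominate B (column X: 3 ≤ 5)
  A vs C: [3 vs 4, 1 vs 1, 6 vs 6] → A does not strictly dominate C (column X: 3 ≤ 4)
  B vs A: [5 vs 3, 7 vs 1, 7 vs 6] → B strictly dominates A
  B vs C: [5 vs 4, 7 vs 1, 7 vs 6] → B strictly dominates C
  C vs A: [4 vs 3, 1 vs 1, 6 vs 6] → C does not strictly dominate A (column Y: 1 ≤ 1)
  C vs B: [4 vs 5, 1 vs 7, 6 vs 7] → C does not strictly dominate B (column X: 4 ≤ 5)
B strictly dominates every other strategy → strictly dominant.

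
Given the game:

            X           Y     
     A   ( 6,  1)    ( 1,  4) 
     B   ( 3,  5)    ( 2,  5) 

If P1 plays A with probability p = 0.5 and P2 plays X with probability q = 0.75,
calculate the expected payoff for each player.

E[P1] = 3.75, E[P2] = 3.375

Work:
E[P1] = p·q·π₁(A,X) + p·(1-q)·π₁(A,Y) + (1-p)·q·π₁(B,X) + (1-p)·(1-q)·π₁(B,Y)
= 0.5·0.75·6 + 0.5·0.25·1 + 0.5·0.75·3 + 0.5·0.25·2
= 3.75

E[P2] = 3.375 (similar calculation)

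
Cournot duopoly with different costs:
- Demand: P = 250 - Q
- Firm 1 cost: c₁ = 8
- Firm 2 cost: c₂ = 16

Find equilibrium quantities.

q₁* = 83.33, q₂* = 75.33

Work:
Reaction: q₁ = (250 - 8 - q₂)/2
Reaction: q₂ = (250 - 16 - q₁)/2
Solve simultaneously:
q₁* = (250 - 2×8 + 16)/3 = 83.33
q₂* = (250 - 2×16 + 8)/3 = 75.33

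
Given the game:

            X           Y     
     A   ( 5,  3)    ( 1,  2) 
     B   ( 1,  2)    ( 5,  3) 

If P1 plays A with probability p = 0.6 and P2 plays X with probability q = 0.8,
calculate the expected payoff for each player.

E[P1] = 3.24, E[P2] = 2.56

Work:
E[P1] = p·q·π₁(A,X) + p·(1-q)·π₁(A,Y) + (1-p)·q·π₁(B,X) + (1-p)·(1-q)·π₁(B,Y)
= 0.6·0.8·5 + 0.6·0.2·1 + 0.4·0.8·1 + 0.4·0.2·5
= 3.24

E[P2] = 2.56 (similar calculation)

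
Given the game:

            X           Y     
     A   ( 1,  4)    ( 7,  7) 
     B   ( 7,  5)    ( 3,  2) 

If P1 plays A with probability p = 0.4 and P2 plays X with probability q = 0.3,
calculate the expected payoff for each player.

E[P1] = 4.6, E[P2] = 4.18

Work:
E[P1] = p·q·π₁(A,X) + p·(1-q)·π₁(A,Y) + (1-p)·q·π₁(B,X) + (1-p)·(1-q)·π₁(B,Y)
= 0.4·0.3·1 + 0.4·0.7·7 + 0.6·0.3·7 + 0.6·0.7·3
= 4.6

E[P2] = 4.18 (similar calculation)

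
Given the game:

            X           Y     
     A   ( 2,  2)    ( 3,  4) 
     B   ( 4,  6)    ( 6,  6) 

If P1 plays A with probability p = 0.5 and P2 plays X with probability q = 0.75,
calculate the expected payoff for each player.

E[P1] = 3.375, E[P2] = 4.25

Work:
E[P1] = p·q·π₁(A,X) + p·(1-q)·π₁(A,Y) + (1-p)·q·π₁(B,X) + (1-p)·(1-q)·π₁(B,Y)
= 0.5·0.75·2 + 0.5·0.25·3 + 0.5·0.75·4 + 0.5·0.25·6
= 3.375

E[P2] = 4.25 (similar calculation)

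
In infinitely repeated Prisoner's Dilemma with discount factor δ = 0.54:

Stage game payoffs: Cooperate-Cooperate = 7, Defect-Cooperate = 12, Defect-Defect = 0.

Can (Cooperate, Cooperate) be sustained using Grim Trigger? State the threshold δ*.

δ* = 0.4167; since δ = 0.54 ≥ 0.4167, cooperation can be sustained

Work:
For Grim Trigger:
Cooperate forever: 7/(1-δ)
Defect then punished: 12 + 0·δ/(1-δ)
Need: 7/(1-δ) ≥ 12 + 0·δ/(1-δ)
Solving: δ ≥ (T-R)/(T-P) = (12-7)/(12-0) = 0.4167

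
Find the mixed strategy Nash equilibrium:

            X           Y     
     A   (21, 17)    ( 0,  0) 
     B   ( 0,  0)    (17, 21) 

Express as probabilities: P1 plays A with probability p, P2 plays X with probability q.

p = 0.5526, q = 0.4474

Work:
Find probabilities that make opponent indifferent:
P2 chooses q to make P1 indifferent between A and B
P1 chooses p to make P2 indifferent between X and Y
Mixed NE: P1 plays (A: 0.5526, B: 0.4474), P2 plays (X: 0.4474, Y: 0.5526)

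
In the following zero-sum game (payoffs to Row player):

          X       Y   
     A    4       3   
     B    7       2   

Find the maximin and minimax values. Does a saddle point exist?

Maximin = 3, Minimax = 3, Saddle: True

Work:
Row minimums: [3, 2] → maximin = 3
Column maximums: [7, 3] → minimax = 3
Saddle point exists! Game value = 3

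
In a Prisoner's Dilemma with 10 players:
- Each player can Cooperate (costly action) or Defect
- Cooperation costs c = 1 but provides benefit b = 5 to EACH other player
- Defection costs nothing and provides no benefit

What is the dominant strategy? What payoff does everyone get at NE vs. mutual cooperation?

Dominant: Defect; NE payoff = 0; Coop payoff = 44

Work:
Defect dominates (saves cost c = 1, benefit to others is external)
NE: All defect → everyone gets 0
If all cooperate: each receives (9)×5 - 1 = 44
Social dilemma: 44 > 0 but NE gives 0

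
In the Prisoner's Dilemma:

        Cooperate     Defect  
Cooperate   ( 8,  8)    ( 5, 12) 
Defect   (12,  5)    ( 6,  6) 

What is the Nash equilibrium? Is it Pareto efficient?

(Defect, Defect) is NE; not Pareto efficient

Work:
Defect dominates Cooperate for both players:
If P2 cooperates: Defect (12) > Cooperate (8)
If P2 defects: Defect (6) > Cooperate (5)
NE: (Defect, Defect) with payoff (6, 6)
But (Cooperate, Cooperate) = (8, 8) Pareto dominates (6, 6)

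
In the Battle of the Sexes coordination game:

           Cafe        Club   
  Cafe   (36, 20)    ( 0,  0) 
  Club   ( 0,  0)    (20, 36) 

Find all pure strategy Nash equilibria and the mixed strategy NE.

Pure NE: (Cafe, Cafe) and (Club, Club); Mixed NE: p = 0.6429, q = 0.3571

Work:
Check pure NE:
(Cafe, Cafe): (36, 20) - no unilateral deviation beneficial
(Club, Club): (20, 36) - no unilateral deviation beneficial
Mixed NE: P1 plays Cafe with p = 0.6429, P2 plays Cafe with q = 0.3571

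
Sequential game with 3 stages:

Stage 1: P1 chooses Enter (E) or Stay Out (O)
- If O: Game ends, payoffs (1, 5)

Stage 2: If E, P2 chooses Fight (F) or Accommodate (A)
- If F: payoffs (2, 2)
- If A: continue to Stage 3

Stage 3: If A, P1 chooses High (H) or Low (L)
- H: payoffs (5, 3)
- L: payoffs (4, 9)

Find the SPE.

SPE: (E, A, H); Outcome (5, 3)

Work:
Stage 3: P1 chooses H (5 vs 4)
Stage 2: P2: F->2, A->3 (anticipating H). Choose A
Stage 1: P1: O->1, E->5 (anticipating A, H). Choose E
SPE path: E -> A -> H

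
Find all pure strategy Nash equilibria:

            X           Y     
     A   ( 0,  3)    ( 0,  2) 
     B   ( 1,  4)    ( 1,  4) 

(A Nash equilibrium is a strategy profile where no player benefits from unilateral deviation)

Nash equilibrium: (B, X), (B, Y)

Work:
Best responses:
  P1 vs X: payoffs [0, 1] → best response B (payoff 1)
  P1 vs Y: payoffs [0, 1] → best response B (payoff 1)
  P2 vs A: payoffs [3, 2] → best response X (payoff 3)
  P2 vs B: payoffs [4, 4] → best response X/Y (payoff 4)
Mutual best responses: (B,X), (B,Y) → Nash equilibria.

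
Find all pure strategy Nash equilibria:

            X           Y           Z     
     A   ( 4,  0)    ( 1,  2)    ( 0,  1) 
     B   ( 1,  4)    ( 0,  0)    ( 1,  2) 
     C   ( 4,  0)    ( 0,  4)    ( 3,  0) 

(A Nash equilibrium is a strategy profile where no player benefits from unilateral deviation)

Nash equilibrium: (A, Y)

Work:
Best responses:
  P1 vs X: payoffs [4, 1, 4] → best response A/C (payoff 4)
  P1 vs Y: payoffs [1, 0, 0] → best response A (payoff 1)
  P1 vs Z: payoffs [0, 1, 3] → best response C (payoff 3)
  P2 vs A: payoffs [0, 2, 1] → best response Y (payoff 2)
  P2 vs B: payoffs [4, 0, 2] → best response X (payoff 4)
  P2 vs C: payoffs [0, 4, 0] → best response Y (payoff 4)
Mutual best responses: (A,Y) → Nash equilibria.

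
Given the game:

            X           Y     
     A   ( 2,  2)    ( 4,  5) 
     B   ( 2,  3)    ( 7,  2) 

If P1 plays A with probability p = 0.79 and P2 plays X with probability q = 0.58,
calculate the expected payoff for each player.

E[P1] = 3.1046, E[P2] = 3.1172

Work:
E[P1] = p·q·π₁(A,X) + p·(1-q)·π₁(A,Y) + (1-p)·q·π₁(B,X) + (1-p)·(1-q)·π₁(B,Y)
= 0.79·0.58·2 + 0.79·0.42·4 + 0.21·0.58·2 + 0.21·0.42·7
= 3.1046

E[P2] = 3.1172 (similar calculation)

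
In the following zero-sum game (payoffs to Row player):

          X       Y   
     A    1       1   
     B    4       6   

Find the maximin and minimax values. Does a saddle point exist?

Maximin = 4, Minimax = 4, Saddle: True

Work:
Row minimums: [1, 4] → maximin = 4
Column maximums: [4, 6] → minimax = 4
Saddle point exists! Game value = 4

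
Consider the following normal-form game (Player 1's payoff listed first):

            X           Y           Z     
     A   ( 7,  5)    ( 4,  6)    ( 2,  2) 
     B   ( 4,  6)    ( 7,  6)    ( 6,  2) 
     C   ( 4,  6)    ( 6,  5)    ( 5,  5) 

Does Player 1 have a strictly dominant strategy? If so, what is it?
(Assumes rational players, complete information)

No strictly dominant strategy exists for Player 1

Work:
A strategy strictly dominates another if it gives a strictly higher payoff against every opponent action. Compare each pair of P1's strategies column-by-column:
  A vs B: [7 vs 4, 4 vs 7, 2 vs 6] → A does not strictly dominate B (column Y: 4 ≤ 7)
  A vs C: [7 vs 4, 4 vs 6, 2 vs 5] → A does not strictly dominate C (column Y: 4 ≤ 6)
  B vs A: [4 vs 7, 7 vs 4, 6 vs 2] → B does not strictly dominate A (column X: 4 ≤ 7)
  B vs C: [4 vs 4, 7 vs 6, 6 vs 5] → B does not strictly dominate C (column X: 4 ≤ 4)
  C vs A: [4 vs 7, 6 vs 4, 5 vs 2] → C does not strictly dominate A (column X: 4 ≤ 7)
  C vs B: [4 vs 4, 6 vs 7, 5 vs 6] → C does not strictly dominate B (column X: 4 ≤ 4)
No single strategy strictly dominates all others → no strictly dominant strategy.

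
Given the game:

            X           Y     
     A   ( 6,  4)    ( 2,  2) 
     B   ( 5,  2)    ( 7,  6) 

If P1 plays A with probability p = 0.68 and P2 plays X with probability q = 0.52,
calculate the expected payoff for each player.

E[P1] = 4.6816, E[P2] = 3.3216

Work:
E[P1] = p·q·π₁(A,X) + p·(1-q)·π₁(A,Y) + (1-p)·q·π₁(B,X) + (1-p)·(1-q)·π₁(B,Y)
= 0.68·0.52·6 + 0.68·0.48·2 + 0.32·0.52·5 + 0.32·0.48·7
= 4.6816

E[P2] = 3.3216 (similar calculation)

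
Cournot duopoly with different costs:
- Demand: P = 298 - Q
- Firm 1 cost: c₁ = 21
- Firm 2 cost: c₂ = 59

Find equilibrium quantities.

q₁* = 105.0, q₂* = 67.0

Work:
Reaction: q₁ = (298 - 21 - q₂)/2
Reaction: q₂ = (298 - 59 - q₁)/2
Solve simultaneously:
q₁* = (298 - 2×21 + 59)/3 = 105.0
q₂* = (298 - 2×59 + 21)/3 = 67.0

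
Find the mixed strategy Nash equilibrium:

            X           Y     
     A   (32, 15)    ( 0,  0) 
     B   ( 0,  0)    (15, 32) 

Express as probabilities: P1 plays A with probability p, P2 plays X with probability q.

p = 0.6809, q = 0.3191

Work:
Find probabilities that make opponent indifferent:
P2 chooses q to make P1 indifferent between A and B
P1 chooses p to make P2 indifferent between X and Y
Mixed NE: P1 plays (A: 0.6809, B: 0.3191), P2 plays (X: 0.3191, Y: 0.6809)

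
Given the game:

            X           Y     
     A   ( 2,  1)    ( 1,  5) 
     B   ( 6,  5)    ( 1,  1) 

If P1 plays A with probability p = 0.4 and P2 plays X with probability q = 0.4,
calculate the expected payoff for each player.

E[P1] = 2.36, E[P2] = 2.92

Work:
E[P1] = p·q·π₁(A,X) + p·(1-q)·π₁(A,Y) + (1-p)·q·π₁(B,X) + (1-p)·(1-q)·π₁(B,Y)
= 0.4·0.4·2 + 0.4·0.6·1 + 0.6·0.4·6 + 0.6·0.6·1
= 2.36

E[P2] = 2.92 (similar calculation)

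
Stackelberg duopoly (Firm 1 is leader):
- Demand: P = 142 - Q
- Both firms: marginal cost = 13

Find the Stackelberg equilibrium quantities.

q₁* (leader) = 64.5, q₂* (follower) = 32.25

Work:
Follower's reaction: q₂ = (a - c - q₁)/2
Leader substitutes: π₁ = q₁·(a - q₁ - (a-c-q₁)/2 - c)
FOC: q₁* = (142 - 13)/2 = 64.50
Then: q₂* = (142 - 13 - 64.5)/2 = 32.25
Leader has first-mover advantage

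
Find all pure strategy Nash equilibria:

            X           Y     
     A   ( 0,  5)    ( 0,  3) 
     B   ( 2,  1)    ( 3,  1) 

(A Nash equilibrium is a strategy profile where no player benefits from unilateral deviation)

Nash equilibrium: (B, X), (B, Y)

Work:
Best responses:
  P1 vs X: payoffs [0, 2] → best response B (payoff 2)
  P1 vs Y: payoffs [0, 3] → best response B (payoff 3)
  P2 vs A: payoffs [5, 3] → best response X (payoff 5)
  P2 vs B: payoffs [1, 1] → best response X/Y (payoff 1)
Mutual best responses: (B,X), (B,Y) → Nash equilibria.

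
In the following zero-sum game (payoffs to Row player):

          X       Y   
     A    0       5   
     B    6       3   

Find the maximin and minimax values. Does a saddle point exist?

Maximin = 3, Minimax = 5, Saddle: False

Work:
Row minimums: [0, 3] → maximin = 3
Column maximums: [6, 5] → minimax = 5
No saddle point (maximin ≠ minimax). Mixed strategy needed.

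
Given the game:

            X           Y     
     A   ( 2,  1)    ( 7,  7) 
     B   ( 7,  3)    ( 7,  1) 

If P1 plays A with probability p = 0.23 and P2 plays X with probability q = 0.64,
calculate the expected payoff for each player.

E[P1] = 6.264, E[P2] = 2.4824

Work:
E[P1] = p·q·π₁(A,X) + p·(1-q)·π₁(A,Y) + (1-p)·q·π₁(B,X) + (1-p)·(1-q)·π₁(B,Y)
= 0.23·0.64·2 + 0.23·0.36·7 + 0.77·0.64·7 + 0.77·0.36·7
= 6.264

E[P2] = 2.4824 (similar calculation)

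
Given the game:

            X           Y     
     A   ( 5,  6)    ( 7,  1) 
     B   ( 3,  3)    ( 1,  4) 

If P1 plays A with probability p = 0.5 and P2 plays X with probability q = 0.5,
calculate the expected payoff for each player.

E[P1] = 4.0, E[P2] = 3.5

Work:
E[P1] = p·q·π₁(A,X) + p·(1-q)·π₁(A,Y) + (1-p)·q·π₁(B,X) + (1-p)·(1-q)·π₁(B,Y)
= 0.5·0.5·5 + 0.5·0.5·7 + 0.5·0.5·3 + 0.5·0.5·1
= 4.0

E[P2] = 3.5 (similar calculation)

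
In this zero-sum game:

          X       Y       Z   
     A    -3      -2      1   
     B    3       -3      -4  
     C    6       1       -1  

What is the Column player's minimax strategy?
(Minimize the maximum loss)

Column should play Y or Z (all achieve the minimum), value = 1

Work:
Column player minimizes Row's maximum payoff:
Column X: max payoff to Row = 6
Column Y: max payoff to Row = 1
Column Z: max payoff to Row = 1
Minimum is 1, achieved by columns Y, Z (tied).
Each of Y or Z is a minimax strategy.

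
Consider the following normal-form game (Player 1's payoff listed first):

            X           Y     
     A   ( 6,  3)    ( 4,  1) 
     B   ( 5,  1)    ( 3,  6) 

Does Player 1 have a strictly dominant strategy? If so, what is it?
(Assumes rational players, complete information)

Yes, Player 1's strictly dominant strategy is A

Work:
A strategy strictly dominates another if it gives a strictly higher payoff against every opponent action. Compare each pair of P1's strategies column-by-column:
  A vs B: [6 vs 5, 4 vs 3] → A strictly dominates B
  B vs A: [5 vs 6, 3 vs 4] → B does not strictly dominate A (column X: 5 ≤ 6)
A strictly dominates every other strategy → strictly dominant.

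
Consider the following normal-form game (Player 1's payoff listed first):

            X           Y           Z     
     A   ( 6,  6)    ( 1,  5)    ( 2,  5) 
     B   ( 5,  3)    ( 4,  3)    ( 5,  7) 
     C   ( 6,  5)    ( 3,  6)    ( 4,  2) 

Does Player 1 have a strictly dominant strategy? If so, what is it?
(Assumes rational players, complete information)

No strictly dominant strategy exists for Player 1

Work:
A strategy strictly dominates another if it gives a strictly higher payoff against every opponent action. Compare each pair of P1's strategies column-by-column:
  A vs B: [6 vs 5, 1 vs 4, 2 vs 5] → A does not strictly dominate B (column Y: 1 ≤ 4)
  A vs C: [6 vs 6, 1 vs 3, 2 vs 4] → A does not strictly dominate C (column X: 6 ≤ 6)
  B vs A: [5 vs 6, 4 vs 1, 5 vs 2] → B does not strictly dominate A (column X: 5 ≤ 6)
  B vs C: [5 vs 6, 4 vs 3, 5 vs 4] → B does not strictly dominate C (column X: 5 ≤ 6)
  C vs A: [6 vs 6, 3 vs 1, 4 vs 2] → C does not strictly dominate A (column X: 6 ≤ 6)
  C vs B: [6 vs 5, 3 vs 4, 4 vs 5] → C does not strictly dominate B (column Y: 3 ≤ 4)
No single strategy strictly dominates all others → no strictly dominant strategy.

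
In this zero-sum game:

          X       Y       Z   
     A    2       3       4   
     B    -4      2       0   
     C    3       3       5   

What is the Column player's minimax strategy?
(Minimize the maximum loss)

Column should play X or Y (all achieve the minimum), value = 3

Work:
Column player minimizes Row's maximum payoff:
Column X: max payoff to Row = 3
Column Y: max payoff to Row = 3
Column Z: max payoff to Row = 5
Minimum is 3, achieved by columns X, Y (tied).
Each of X or Y is a minimax strategy.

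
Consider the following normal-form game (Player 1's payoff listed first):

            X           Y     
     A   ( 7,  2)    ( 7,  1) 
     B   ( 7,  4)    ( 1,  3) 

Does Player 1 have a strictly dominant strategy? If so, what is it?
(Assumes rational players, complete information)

No strictly dominant strategy exists for Player 1

Work:
A strategy strictly dominates another if it gives a strictly higher payoff against every opponent action. Compare each pair of P1's strategies column-by-column:
  A vs B: [7 vs 7, 7 vs 1] → A does not strictly dominate B (column X: 7 ≤ 7)
  B vs A: [7 vs 7, 1 vs 7] → B does not strictly dominate A (column X: 7 ≤ 7)
No single strategy strictly dominates all others → no strictly dominant strategy.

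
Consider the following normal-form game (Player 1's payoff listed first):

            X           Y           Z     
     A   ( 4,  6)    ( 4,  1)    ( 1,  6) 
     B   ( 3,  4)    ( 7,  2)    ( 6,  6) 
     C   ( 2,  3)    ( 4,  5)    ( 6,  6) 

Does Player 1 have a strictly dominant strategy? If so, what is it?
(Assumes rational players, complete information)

No strictly dominant strategy exists for Player 1

Work:
A strategy strictly dominates another if it gives a strictly higher payoff against every opponent action. Compare each pair of P1's strategies column-by-column:
  A vs B: [4 vs 3, 4 vs 7, 1 vs 6] → A does not strictly dominate B (column Y: 4 ≤ 7)
  A vs C: [4 vs 2, 4 vs 4, 1 vs 6] → A does not strictly dominate C (column Y: 4 ≤ 4)
  B vs A: [3 vs 4, 7 vs 4, 6 vs 1] → B does not strictly dominate A (column X: 3 ≤ 4)
  B vs C: [3 vs 2, 7 vs 4, 6 vs 6] → B does not strictly dominate C (column Z: 6 ≤ 6)
  C vs A: [2 vs 4, 4 vs 4, 6 vs 1] → C does not strictly dominate A (column X: 2 ≤ 4)
  C vs B: [2 vs 3, 4 vs 7, 6 vs 6] → C does not strictly dominate B (column X: 2 ≤ 3)
No single strategy strictly dominates all others → no strictly dominant strategy.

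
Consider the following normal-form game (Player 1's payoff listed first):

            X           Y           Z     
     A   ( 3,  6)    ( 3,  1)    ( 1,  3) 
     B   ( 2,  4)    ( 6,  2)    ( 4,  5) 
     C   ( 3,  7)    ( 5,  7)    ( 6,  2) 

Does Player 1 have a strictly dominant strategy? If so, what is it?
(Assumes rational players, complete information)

No strictly dominant strategy exists for Player 1

Work:
A strategy strictly dominates another if it gives a strictly higher payoff against every opponent action. Compare each pair of P1's strategies column-by-column:
  A vs B: [3 vs 2, 3 vs 6, 1 vs 4] → A does not strictly dominate B (column Y: 3 ≤ 6)
  A vs C: [3 vs 3, 3 vs 5, 1 vs 6] → A does not strictly dominate C (column X: 3 ≤ 3)
  B vs A: [2 vs 3, 6 vs 3, 4 vs 1] → B does not strictly dominate A (column X: 2 ≤ 3)
  B vs C: [2 vs 3, 6 vs 5, 4 vs 6] → B does not strictly dominate C (column X: 2 ≤ 3)
  C vs A: [3 vs 3, 5 vs 3, 6 vs 1] → C does not strictly dominate A (column X: 3 ≤ 3)
  C vs B: [3 vs 2, 5 vs 6, 6 vs 4] → C does not strictly dominate B (column Y: 5 ≤ 6)
No single strategy strictly dominates all others → no strictly dominant strategy.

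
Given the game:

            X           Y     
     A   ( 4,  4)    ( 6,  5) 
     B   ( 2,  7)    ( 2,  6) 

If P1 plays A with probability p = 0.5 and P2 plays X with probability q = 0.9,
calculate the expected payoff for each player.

E[P1] = 3.1, E[P2] = 5.5

Work:
E[P1] = p·q·π₁(A,X) + p·(1-q)·π₁(A,Y) + (1-p)·q·π₁(B,X) + (1-p)·(1-q)·π₁(B,Y)
= 0.5·0.9·4 + 0.5·0.1·6 + 0.5·0.9·2 + 0.5·0.1·2
= 3.1

E[P2] = 5.5 (similar calculation)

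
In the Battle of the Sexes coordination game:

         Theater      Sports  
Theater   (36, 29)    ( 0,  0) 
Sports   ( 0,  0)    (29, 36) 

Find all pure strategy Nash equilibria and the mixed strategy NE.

Pure NE: (Theater, Theater) and (Sports, Sports); Mixed NE: p = 0.5538, q = 0.4462

Work:
Check pure NE:
(Theater, Theater): (36, 29) - no unilateral deviation beneficial
(Sports, Sports): (29, 36) - no unilateral deviation beneficial
Mixed NE: P1 plays Theater with p = 0.5538, P2 plays Theater with q = 0.4462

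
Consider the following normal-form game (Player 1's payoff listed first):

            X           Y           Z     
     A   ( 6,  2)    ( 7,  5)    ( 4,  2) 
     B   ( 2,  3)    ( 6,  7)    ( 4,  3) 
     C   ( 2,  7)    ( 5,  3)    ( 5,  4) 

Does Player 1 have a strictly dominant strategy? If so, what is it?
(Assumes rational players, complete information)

No strictly dominant strategy exists for Player 1

Work:
A strategy strictly dominates another if it gives a strictly higher payoff against every opponent action. Compare each pair of P1's strategies column-by-column:
  A vs B: [6 vs 2, 7 vs 6, 4 vs 4] → A does not strictly dominate B (column Z: 4 ≤ 4)
  A vs C: [6 vs 2, 7 vs 5, 4 vs 5] → A does not strictly dominate C (column Z: 4 ≤ 5)
  B vs A: [2 vs 6, 6 vs 7, 4 vs 4] → B does not strictly dominate A (column X: 2 ≤ 6)
  B vs C: [2 vs 2, 6 vs 5, 4 vs 5] → B does not strictly dominate C (column X: 2 ≤ 2)
  C vs A: [2 vs 6, 5 vs 7, 5 vs 4] → C does not strictly dominate A (column X: 2 ≤ 6)
  C vs B: [2 vs 2, 5 vs 6, 5 vs 4] → C does not strictly dominate B (column X: 2 ≤ 2)
No single strategy strictly dominates all others → no strictly dominant strategy.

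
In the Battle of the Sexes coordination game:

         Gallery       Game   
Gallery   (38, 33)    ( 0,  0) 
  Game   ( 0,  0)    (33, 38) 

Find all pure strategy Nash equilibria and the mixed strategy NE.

Pure NE: (Gallery, Gallery) and (Game, Game); Mixed NE: p = 0.5352, q = 0.4648

Work:
Check pure NE:
(Gallery, Gallery): (38, 33) - no unilateral deviation beneficial
(Game, Game): (33, 38) - no unilateral deviation beneficial
Mixed NE: P1 plays Gallery with p = 0.5352, P2 plays Gallery with q = 0.4648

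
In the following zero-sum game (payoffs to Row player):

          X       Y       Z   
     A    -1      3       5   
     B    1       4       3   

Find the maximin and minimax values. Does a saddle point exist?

Maximin = 1, Minimax = 1, Saddle: True

Work:
Row minimums: [-1, 1] → maximin = 1
Column maximums: [1, 4, 5] → minimax = 1
Saddle point exists! Game value = 1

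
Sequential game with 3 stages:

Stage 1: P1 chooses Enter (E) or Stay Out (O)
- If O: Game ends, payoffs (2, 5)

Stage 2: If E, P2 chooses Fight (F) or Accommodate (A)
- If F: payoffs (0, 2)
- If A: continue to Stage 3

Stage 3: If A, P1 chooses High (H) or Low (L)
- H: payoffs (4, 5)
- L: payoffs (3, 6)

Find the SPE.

SPE: (E, A, H); Outcome (4, 5)

Work:
Stage 3: P1 chooses H (4 vs 3)
Stage 2: P2: F->2, A->5 (anticipating H). Choose A
Stage 1: P1: O->2, E->4 (anticipating A, H). Choose E
SPE path: E -> A -> H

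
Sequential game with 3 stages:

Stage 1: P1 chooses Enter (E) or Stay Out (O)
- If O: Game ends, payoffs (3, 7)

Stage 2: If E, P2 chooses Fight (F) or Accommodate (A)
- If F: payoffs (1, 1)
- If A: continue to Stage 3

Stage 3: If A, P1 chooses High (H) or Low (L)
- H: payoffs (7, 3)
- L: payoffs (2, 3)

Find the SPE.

SPE: (E, A, H); Outcome (7, 3)

Work:
Stage 3: P1 chooses H (7 vs 2)
Stage 2: P2: F->1, A->3 (anticipating H). Choose A
Stage 1: P1: O->3, E->7 (anticipating A, H). Choose E
SPE path: E -> A -> H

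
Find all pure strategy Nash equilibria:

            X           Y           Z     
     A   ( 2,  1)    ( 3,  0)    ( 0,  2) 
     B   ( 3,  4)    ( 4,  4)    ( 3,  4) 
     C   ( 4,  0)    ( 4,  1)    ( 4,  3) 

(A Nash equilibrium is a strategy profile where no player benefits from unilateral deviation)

Nash equilibrium: (B, Y), (C, Z)

Work:
Best responses:
  P1 vs X: payoffs [2, 3, 4] → best response C (payoff 4)
  P1 vs Y: payoffs [3, 4, 4] → best response B/C (payoff 4)
  P1 vs Z: payoffs [0, 3, 4] → best response C (payoff 4)
  P2 vs A: payoffs [1, 0, 2] → best response Z (payoff 2)
  P2 vs B: payoffs [4, 4, 4] → best response X/Y/Z (payoff 4)
  P2 vs C: payoffs [0, 1, 3] → best response Z (payoff 3)
Mutual best responses: (B,Y), (C,Z) → Nash equilibria.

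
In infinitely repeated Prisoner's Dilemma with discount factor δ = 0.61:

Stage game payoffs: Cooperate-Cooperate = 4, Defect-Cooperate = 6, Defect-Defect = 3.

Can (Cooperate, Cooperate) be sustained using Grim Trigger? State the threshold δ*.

δ* = 0.6667; since δ = 0.61 < 0.6667, cooperation cannot be sustained

Work:
For Grim Trigger:
Cooperate forever: 4/(1-δ)
Defect then punished: 6 + 3·δ/(1-δ)
Need: 4/(1-δ) ≥ 6 + 3·δ/(1-δ)
Solving: δ ≥ (T-R)/(T-P) = (6-4)/(6-3) = 0.6667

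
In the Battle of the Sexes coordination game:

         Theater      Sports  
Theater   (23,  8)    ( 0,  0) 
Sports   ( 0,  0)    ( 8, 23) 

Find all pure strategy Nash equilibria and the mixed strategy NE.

Pure NE: (Theater, Theater) and (Sports, Sports); Mixed NE: p = 0.7419, q = 0.2581

Work:
Check pure NE:
(Theater, Theater): (23, 8) - no unilateral deviation beneficial
(Sports, Sports): (8, 23) - no unilateral deviation beneficial
Mixed NE: P1 plays Theater with p = 0.7419, P2 plays Theater with q = 0.2581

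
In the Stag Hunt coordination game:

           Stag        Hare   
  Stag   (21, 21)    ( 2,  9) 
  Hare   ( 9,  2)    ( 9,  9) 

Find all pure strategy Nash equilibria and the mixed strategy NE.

Pure NE: (Stag, Stag) and (Hare, Hare); Mixed NE: p = 0.3684, q = 0.3684

Work:
Check pure NE:
(Stag, Stag): (21, 21) - no unilateral deviation beneficial
(Hare, Hare): (9, 9) - no unilateral deviation beneficial
Mixed NE: P1 plays Stag with p = 0.3684, P2 plays Stag with q = 0.3684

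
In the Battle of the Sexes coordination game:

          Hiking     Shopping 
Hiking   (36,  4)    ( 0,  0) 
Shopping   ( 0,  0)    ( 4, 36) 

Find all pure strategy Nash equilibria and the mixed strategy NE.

Pure NE: (Hiking, Hiking) and (Shopping, Shopping); Mixed NE: p = 0.9, q = 0.1

Work:
Check pure NE:
(Hiking, Hiking): (36, 4) - no unilateral deviation beneficial
(Shopping, Shopping): (4, 36) - no unilateral deviation beneficial
Mixed NE: P1 plays Hiking with p = 0.9, P2 plays Hiking with q = 0.1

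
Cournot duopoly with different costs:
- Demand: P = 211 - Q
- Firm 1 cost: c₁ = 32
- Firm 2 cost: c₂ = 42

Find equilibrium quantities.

q₁* = 63.0, q₂* = 53.0

Work:
Reaction: q₁ = (211 - 32 - q₂)/2
Reaction: q₂ = (211 - 42 - q₁)/2
Solve simultaneously:
q₁* = (211 - 2×32 + 42)/3 = 63.0
q₂* = (211 - 2×42 + 32)/3 = 53.0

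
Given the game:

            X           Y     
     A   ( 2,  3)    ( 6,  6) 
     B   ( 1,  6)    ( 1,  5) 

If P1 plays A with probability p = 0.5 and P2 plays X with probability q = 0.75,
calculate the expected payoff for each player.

E[P1] = 2.0, E[P2] = 4.75

Work:
E[P1] = p·q·π₁(A,X) + p·(1-q)·π₁(A,Y) + (1-p)·q·π₁(B,X) + (1-p)·(1-q)·π₁(B,Y)
= 0.5·0.75·2 + 0.5·0.25·6 + 0.5·0.75·1 + 0.5·0.25·1
= 2.0

E[P2] = 4.75 (similar calculation)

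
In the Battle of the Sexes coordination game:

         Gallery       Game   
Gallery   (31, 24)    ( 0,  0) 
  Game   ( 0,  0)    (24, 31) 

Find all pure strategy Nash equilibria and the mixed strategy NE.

Pure NE: (Gallery, Gallery) and (Game, Game); Mixed NE: p = 0.5636, q = 0.4364

Work:
Check pure NE:
(Gallery, Gallery): (31, 24) - no unilateral deviation beneficial
(Game, Game): (24, 31) - no unilateral deviation beneficial
Mixed NE: P1 plays Gallery with p = 0.5636, P2 plays Gallery with q = 0.4364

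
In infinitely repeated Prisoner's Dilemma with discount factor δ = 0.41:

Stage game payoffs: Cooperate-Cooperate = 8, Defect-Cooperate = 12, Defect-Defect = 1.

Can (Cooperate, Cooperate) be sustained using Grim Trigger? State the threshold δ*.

δ* = 0.3636; since δ = 0.41 ≥ 0.3636, cooperation can be sustained

Work:
For Grim Trigger:
Cooperate forever: 8/(1-δ)
Defect then punished: 12 + 1·δ/(1-δ)
Need: 8/(1-δ) ≥ 12 + 1·δ/(1-δ)
Solving: δ ≥ (T-R)/(T-P) = (12-8)/(12-1) = 0.3636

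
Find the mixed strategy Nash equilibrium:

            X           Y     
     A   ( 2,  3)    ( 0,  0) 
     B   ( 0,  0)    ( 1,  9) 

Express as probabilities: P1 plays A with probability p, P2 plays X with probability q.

p = 0.75, q = 0.3333

Work:
Find probabilities that make opponent indifferent:
P2 chooses q to make P1 indifferent between A and B
P1 chooses p to make P2 indifferent between X and Y
Mixed NE: P1 plays (A: 0.75, B: 0.25), P2 plays (X: 0.3333, Y: 0.6667)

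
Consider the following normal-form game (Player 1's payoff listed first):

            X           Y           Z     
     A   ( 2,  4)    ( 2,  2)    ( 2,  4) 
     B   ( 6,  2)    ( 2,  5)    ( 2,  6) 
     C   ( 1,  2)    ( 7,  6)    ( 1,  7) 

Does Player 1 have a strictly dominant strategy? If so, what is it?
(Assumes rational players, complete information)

No strictly dominant strategy exists for Player 1

Work:
A strategy strictly dominates another if it gives a strictly higher payoff against every opponent action. Compare each pair of P1's strategies column-by-column:
  A vs B: [2 vs 6, 2 vs 2, 2 vs 2] → A does not strictly dominate B (column X: 2 ≤ 6)
  A vs C: [2 vs 1, 2 vs 7, 2 vs 1] → A does not strictly dominate C (column Y: 2 ≤ 7)
  B vs A: [6 vs 2, 2 vs 2, 2 vs 2] → B does not strictly dominate A (column Y: 2 ≤ 2)
  B vs C: [6 vs 1, 2 vs 7, 2 vs 1] → B does not strictly dominate C (column Y: 2 ≤ 7)
  C vs A: [1 vs 2, 7 vs 2, 1 vs 2] → C does not strictly dominate A (column X: 1 ≤ 2)
  C vs B: [1 vs 6, 7 vs 2, 1 vs 2] → C does not strictly dominate B (column X: 1 ≤ 6)
No single strategy strictly dominates all others → no strictly dominant strategy.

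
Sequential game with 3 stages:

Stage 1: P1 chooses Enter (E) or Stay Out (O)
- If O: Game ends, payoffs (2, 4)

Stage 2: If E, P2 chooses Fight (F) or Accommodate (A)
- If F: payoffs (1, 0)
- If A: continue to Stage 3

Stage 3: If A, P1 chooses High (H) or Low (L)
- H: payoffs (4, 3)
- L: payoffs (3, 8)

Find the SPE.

SPE: (E, A, H); Outcome (4, 3)

Work:
Stage 3: P1 chooses H (4 vs 3)
Stage 2: P2: F->0, A->3 (anticipating H). Choose A
Stage 1: P1: O->2, E->4 (anticipating A, H). Choose E
SPE path: E -> A -> H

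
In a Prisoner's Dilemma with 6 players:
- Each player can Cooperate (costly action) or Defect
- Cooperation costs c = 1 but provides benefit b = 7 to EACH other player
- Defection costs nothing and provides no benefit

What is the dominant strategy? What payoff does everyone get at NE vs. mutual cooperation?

Dominant: Defect; NE payoff = 0; Coop payoff = 34

Work:
Defect dominates (saves cost c = 1, benefit to others is external)
NE: All defect → everyone gets 0
If all cooperate: each receives (5)×7 - 1 = 34
Social dilemma: 34 > 0 but NE gives 0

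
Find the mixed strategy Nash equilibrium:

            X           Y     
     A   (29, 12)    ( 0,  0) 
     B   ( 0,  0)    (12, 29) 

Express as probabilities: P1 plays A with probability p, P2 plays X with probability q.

p = 0.7073, q = 0.2927

Work:
Find probabilities that make opponent indifferent:
P2 chooses q to make P1 indifferent between A and B
P1 chooses p to make P2 indifferent between X and Y
Mixed NE: P1 plays (A: 0.7073, B: 0.2927), P2 plays (X: 0.2927, Y: 0.7073)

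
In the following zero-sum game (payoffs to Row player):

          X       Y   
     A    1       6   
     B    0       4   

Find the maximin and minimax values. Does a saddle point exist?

Maximin = 1, Minimax = 1, Saddle: True

Work:
Row minimums: [1, 0] → maximin = 1
Column maximums: [1, 6] → minimax = 1
Saddle point exists! Game value = 1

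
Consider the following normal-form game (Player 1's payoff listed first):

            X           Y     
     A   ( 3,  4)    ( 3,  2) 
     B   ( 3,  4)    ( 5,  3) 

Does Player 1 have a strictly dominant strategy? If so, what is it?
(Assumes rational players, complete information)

No strictly dominant strategy exists for Player 1

Work:
A strategy strictly dominates another if it gives a strictly higher payoff against every opponent action. Compare each pair of P1's strategies column-by-column:
  A vs B: [3 vs 3, 3 vs 5] → A does not strictly dominate B (column X: 3 ≤ 3)
  B vs A: [3 vs 3, 5 vs 3] → B does not strictly dominate A (column X: 3 ≤ 3)
No single strategy strictly dominates all others → no strictly dominant strategy.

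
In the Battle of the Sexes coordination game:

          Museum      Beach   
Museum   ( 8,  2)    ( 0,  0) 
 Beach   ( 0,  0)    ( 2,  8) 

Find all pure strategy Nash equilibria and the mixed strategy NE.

Pure NE: (Museum, Museum) and (Beach, Beach); Mixed NE: p = 0.8, q = 0.2

Work:
Check pure NE:
(Museum, Museum): (8, 2) - no unilateral deviation beneficial
(Beach, Beach): (2, 8) - no unilateral deviation beneficial
Mixed NE: P1 plays Museum with p = 0.8, P2 plays Museum with q = 0.2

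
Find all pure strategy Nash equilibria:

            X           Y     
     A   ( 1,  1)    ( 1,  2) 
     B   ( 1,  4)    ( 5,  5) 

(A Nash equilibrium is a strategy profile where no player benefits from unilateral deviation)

Nash equilibrium: (B, Y)

Work:
Best responses:
  P1 vs X: payoffs [1, 1] → best response A/B (payoff 1)
  P1 vs Y: payoffs [1, 5] → best response B (payoff 5)
  P2 vs A: payoffs [1, 2] → best response Y (payoff 2)
  P2 vs B: payoffs [4, 5] → best response Y (payoff 5)
Mutual best responses: (B,Y) → Nash equilibria.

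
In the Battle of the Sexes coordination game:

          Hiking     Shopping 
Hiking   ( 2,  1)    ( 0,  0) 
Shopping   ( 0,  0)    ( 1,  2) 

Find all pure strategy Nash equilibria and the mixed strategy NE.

Pure NE: (Hiking, Hiking) and (Shopping, Shopping); Mixed NE: p = 0.6667, q = 0.3333

Work:
Check pure NE:
(Hiking, Hiking): (2, 1) - no unilateral deviation beneficial
(Shopping, Shopping): (1, 2) - no unilateral deviation beneficial
Mixed NE: P1 plays Hiking with p = 0.6667, P2 plays Hiking with q = 0.3333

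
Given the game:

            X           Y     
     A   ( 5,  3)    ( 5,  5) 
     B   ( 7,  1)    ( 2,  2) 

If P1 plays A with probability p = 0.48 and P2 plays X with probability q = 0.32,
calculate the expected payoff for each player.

E[P1] = 4.272, E[P2] = 2.9664

Work:
E[P1] = p·q·π₁(A,X) + p·(1-q)·π₁(A,Y) + (1-p)·q·π₁(B,X) + (1-p)·(1-q)·π₁(B,Y)
= 0.48·0.32·5 + 0.48·0.68·5 + 0.52·0.32·7 + 0.52·0.68·2
= 4.272

E[P2] = 2.9664 (similar calculation)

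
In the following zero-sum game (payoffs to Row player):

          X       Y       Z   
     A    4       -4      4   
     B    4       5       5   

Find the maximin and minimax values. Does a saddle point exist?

Maximin = 4, Minimax = 4, Saddle: True

Work:
Row minimums: [-4, 4] → maximin = 4
Column maximums: [4, 5, 5] → minimax = 4
Saddle point exists! Game value = 4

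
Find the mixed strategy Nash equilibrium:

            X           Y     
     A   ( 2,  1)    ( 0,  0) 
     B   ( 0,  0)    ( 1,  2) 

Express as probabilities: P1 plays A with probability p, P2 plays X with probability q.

p = 0.6667, q = 0.3333

Work:
Find probabilities that make opponent indifferent:
P2 chooses q to make P1 indifferent between A and B
P1 chooses p to make P2 indifferent between X and Y
Mixed NE: P1 plays (A: 0.6667, B: 0.3333), P2 plays (X: 0.3333, Y: 0.6667)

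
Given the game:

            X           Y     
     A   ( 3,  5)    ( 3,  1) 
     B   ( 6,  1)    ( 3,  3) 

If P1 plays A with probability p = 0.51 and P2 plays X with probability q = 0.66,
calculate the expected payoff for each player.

E[P1] = 3.9702, E[P2] = 2.6796

Work:
E[P1] = p·q·π₁(A,X) + p·(1-q)·π₁(A,Y) + (1-p)·q·π₁(B,X) + (1-p)·(1-q)·π₁(B,Y)
= 0.51·0.66·3 + 0.51·0.34·3 + 0.49·0.66·6 + 0.49·0.34·3
= 3.9702

E[P2] = 2.6796 (similar calculation)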